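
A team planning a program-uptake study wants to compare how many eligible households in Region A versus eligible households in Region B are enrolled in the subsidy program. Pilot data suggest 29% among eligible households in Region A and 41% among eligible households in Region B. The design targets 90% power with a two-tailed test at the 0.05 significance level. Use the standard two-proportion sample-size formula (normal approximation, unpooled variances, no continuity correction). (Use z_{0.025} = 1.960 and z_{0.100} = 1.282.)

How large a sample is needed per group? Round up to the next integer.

n = (z_{α/2} + z_β)² · [p₁(1−p₁) + p₂(1−p₂)] / (p₁ − p₂)²
  = (1.960 + 1.282)² · (0.29·0.71 + 0.41·0.59) / (-0.12)²
  = (3.242)² · (0.2059 + 0.2419) / 0.0144
  = 10.5106 · 0.4478 / 0.0144
  = 326.85
Round up → n = 327 per group.

n = 327 per group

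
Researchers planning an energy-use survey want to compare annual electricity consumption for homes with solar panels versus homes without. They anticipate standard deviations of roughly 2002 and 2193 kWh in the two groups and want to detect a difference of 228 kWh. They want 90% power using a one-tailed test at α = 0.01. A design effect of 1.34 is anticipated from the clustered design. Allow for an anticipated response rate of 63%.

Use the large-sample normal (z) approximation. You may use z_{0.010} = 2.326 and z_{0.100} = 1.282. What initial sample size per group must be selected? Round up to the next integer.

n = (z_α + z_β)² · (σ₁² + σ₂²) / δ²
  = (2.326 + 1.282)² · (2002² + 2193² = 8817253) / 228²
  = 13.0177 · 8817253 / 51984
  = 2207.99
Design effect: 1.34 × 2207.99 = 2958.70.
Adjust for 63% response: 2958.70 / 0.63 = 4696.35.
Round up → n = 4697 per group.

n = 4697 per group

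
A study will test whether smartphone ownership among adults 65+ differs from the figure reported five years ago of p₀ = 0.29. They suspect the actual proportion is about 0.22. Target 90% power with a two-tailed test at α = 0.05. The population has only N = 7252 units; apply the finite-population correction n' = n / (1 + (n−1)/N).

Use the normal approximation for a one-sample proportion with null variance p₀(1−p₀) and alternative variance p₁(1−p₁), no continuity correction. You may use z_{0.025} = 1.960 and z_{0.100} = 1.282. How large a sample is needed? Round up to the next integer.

n = [z_{α/2}·√(p₀q₀) + z_β·√(p₁q₁)]² / (p₁ − p₀)²
  = [1.960·√(0.29·0.71) + 1.282·√(0.22·0.78)]² / (-0.07)²
  = [1.960·0.4538 + 1.282·0.4142]² / 0.0049
  = [1.4204]² / 0.0049
  = 411.76
Finite-population correction (N = 7252): 411.76 / (1 + (411.76 − 1)/7252) = 389.69.
Round up → n = 390.

n = 390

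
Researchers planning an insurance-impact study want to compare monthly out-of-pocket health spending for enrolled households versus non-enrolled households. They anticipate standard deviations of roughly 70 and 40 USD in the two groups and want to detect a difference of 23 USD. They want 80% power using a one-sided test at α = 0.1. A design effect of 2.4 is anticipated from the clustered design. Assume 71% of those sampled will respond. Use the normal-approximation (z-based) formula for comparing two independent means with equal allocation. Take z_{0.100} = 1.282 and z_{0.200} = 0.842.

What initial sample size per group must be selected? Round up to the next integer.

n = (z_α + z_β)² · (σ₁² + σ₂²) / δ²
  = (1.282 + 0.842)² · (70² + 40² = 6500) / 23²
  = 4.5114 · 6500 / 529
  = 55.43
Design effect: 2.4 × 55.43 = 133.04.
Adjust for 71% response: 133.04 / 0.71 = 187.38.
Round up → n = 188 per group.

n = 188 per group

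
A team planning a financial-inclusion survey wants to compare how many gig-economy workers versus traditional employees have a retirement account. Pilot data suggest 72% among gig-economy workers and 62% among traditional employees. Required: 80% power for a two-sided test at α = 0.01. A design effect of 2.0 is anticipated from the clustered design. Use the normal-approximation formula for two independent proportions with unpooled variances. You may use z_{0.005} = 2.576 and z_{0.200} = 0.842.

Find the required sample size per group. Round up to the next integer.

n = (z_{α/2} + z_β)² · [p₁(1−p₁) + p₂(1−p₂)] / (p₁ − p₂)²
  = (2.576 + 0.842)² · (0.72·0.28 + 0.62·0.38) / (0.10)²
  = (3.418)² · (0.2016 + 0.2356) / 0.0100
  = 11.6827 · 0.4372 / 0.0100
  = 510.77
Design effect: 2.0 × 510.77 = 1021.54.
Round up → n = 1022 per group.

n = 1022 per group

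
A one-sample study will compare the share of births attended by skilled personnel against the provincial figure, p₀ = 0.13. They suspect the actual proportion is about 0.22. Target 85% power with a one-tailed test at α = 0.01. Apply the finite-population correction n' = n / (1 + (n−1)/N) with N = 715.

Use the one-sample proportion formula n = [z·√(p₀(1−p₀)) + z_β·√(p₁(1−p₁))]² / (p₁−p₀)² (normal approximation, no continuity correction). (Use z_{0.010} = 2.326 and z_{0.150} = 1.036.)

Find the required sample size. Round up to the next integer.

n = 145

n = [z_α·√(p₀q₀) + z_β·√(p₁q₁)]² / (p₁ − p₀)²
  = [2.326·√(0.13·0.87) + 1.036·√(0.22·0.78)]² / (0.09)²
  = [2.326·0.3363 + 1.036·0.4142]² / 0.0081
  = [1.2114]² / 0.0081
  = 181.17
Finite-population correction (N = 715): 181.17 / (1 + (181.17 − 1)/715) = 144.71.
Round up → n = 145.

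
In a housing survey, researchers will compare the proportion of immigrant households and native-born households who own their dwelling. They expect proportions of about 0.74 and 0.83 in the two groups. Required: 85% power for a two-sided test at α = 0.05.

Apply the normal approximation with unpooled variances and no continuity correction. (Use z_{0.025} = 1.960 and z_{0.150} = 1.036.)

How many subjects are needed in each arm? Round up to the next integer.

n = (z_{α/2} + z_β)² · [p₁(1−p₁) + p₂(1−p₂)] / (p₁ − p₂)²
  = (1.960 + 1.036)² · (0.74·0.26 + 0.83·0.17) / (-0.09)²
  = (2.996)² · (0.1924 + 0.1411) / 0.0081
  = 8.9760 · 0.3335 / 0.0081
  = 369.57
Round up → n = 370 per group.

n = 370 per group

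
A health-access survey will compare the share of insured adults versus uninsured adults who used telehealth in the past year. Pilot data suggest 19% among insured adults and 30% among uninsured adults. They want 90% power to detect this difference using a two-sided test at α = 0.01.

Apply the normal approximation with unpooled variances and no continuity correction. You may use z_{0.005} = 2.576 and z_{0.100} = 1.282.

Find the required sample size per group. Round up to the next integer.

n = (z_{α/2} + z_β)² · [p₁(1−p₁) + p₂(1−p₂)] / (p₁ − p₂)²
  = (2.576 + 1.282)² · (0.19·0.81 + 0.30·0.70) / (-0.11)²
  = (3.858)² · (0.1539 + 0.2100) / 0.0121
  = 14.8842 · 0.3639 / 0.0121
  = 447.63
Round up → n = 448 per group.

n = 448 per group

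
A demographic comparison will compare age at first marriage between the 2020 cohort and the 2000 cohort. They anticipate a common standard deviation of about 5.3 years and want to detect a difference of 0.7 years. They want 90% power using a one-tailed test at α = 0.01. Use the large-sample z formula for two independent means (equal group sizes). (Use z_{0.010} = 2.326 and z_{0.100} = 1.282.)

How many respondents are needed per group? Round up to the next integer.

n = (z_α + z_β)² · (σ₁² + σ₂²) / δ²
  = (2.326 + 1.282)² · (2·5.3² = 56.18) / 0.7²
  = 13.0177 · 56.18 / 0.49
  = 1492.52
Round up → n = 1493 per group.

n = 1493 per group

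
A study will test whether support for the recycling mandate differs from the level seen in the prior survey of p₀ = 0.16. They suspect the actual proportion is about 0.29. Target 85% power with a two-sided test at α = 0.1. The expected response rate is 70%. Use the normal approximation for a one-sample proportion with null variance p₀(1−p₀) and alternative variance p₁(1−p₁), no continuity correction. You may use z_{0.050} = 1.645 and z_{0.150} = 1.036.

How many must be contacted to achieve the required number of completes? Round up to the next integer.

n = 98

n = [z_{α/2}·√(p₀q₀) + z_β·√(p₁q₁)]² / (p₁ − p₀)²
  = [1.645·√(0.16·0.84) + 1.036·√(0.29·0.71)]² / (0.13)²
  = [1.645·0.3666 + 1.036·0.4538]² / 0.0169
  = [1.0732]² / 0.0169
  = 68.15
Adjust for 70% response: 68.15 / 0.70 = 97.35.
Round up → n = 98.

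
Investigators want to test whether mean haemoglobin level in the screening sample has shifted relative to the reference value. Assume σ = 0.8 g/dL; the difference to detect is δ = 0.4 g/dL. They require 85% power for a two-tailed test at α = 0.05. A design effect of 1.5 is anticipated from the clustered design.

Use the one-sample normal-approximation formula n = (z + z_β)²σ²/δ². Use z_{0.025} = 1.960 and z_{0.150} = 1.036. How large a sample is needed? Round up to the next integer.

n = 54

n = (z_{α/2} + z_β)² · σ² / δ²
  = (1.960 + 1.036)² · 0.8² / 0.4²
  = 8.9760 · 0.64 / 0.16
  = 35.90
Design effect: 1.5 × 35.90 = 53.86.
Round up → n = 54.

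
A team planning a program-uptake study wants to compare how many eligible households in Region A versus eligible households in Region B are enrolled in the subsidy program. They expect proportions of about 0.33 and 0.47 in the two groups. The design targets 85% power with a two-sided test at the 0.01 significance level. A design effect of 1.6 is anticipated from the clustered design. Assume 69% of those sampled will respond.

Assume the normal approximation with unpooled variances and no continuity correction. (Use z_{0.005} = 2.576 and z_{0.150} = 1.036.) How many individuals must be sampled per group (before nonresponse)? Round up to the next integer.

n = 726 per group

n = (z_{α/2} + z_β)² · [p₁(1−p₁) + p₂(1−p₂)] / (p₁ − p₂)²
  = (2.576 + 1.036)² · (0.33·0.67 + 0.47·0.53) / (-0.14)²
  = (3.612)² · (0.2211 + 0.2491) / 0.0196
  = 13.0465 · 0.4702 / 0.0196
  = 312.98
Design effect: 1.6 × 312.98 = 500.77.
Adjust for 69% response: 500.77 / 0.69 = 725.76.
Round up → n = 726 per group.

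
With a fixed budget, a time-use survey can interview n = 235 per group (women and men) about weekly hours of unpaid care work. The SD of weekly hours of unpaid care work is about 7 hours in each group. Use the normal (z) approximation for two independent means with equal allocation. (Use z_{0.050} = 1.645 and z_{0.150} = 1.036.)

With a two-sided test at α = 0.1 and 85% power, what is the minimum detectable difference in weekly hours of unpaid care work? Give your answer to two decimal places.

δ = (z_{α/2} + z_β) · √((σ₁²+σ₂²)/n)
  = (1.645 + 1.036) · √(98/235)
  = 2.681 · √0.41702
  = 2.681 · 0.6458
  = 1.7313

Minimum detectable difference ≈ 1.73 hours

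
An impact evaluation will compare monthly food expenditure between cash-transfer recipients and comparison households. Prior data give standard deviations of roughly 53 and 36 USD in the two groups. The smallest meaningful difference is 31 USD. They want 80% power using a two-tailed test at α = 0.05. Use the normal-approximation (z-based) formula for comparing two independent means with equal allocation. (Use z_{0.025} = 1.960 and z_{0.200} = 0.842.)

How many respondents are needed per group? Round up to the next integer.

n = 34 per group

n = (z_{α/2} + z_β)² · (σ₁² + σ₂²) / δ²
  = (1.960 + 0.842)² · (53² + 36² = 4105) / 31²
  = 7.8512 · 4105 / 961
  = 33.54
Round up → n = 34 per group.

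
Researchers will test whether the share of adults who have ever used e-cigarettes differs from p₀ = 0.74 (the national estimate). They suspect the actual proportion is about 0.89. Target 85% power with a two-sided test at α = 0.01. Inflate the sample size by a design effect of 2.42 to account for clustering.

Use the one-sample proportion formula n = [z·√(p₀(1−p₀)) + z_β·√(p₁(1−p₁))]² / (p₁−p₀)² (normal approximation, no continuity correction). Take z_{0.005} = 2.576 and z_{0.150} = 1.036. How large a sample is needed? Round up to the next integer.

n = 228

n = [z_{α/2}·√(p₀q₀) + z_β·√(p₁q₁)]² / (p₁ − p₀)²
  = [2.576·√(0.74·0.26) + 1.036·√(0.89·0.11)]² / (0.15)²
  = [2.576·0.4386 + 1.036·0.3129]² / 0.0225
  = [1.4541]² / 0.0225
  = 93.97
Design effect: 2.42 × 93.97 = 227.41.
Round up → n = 228.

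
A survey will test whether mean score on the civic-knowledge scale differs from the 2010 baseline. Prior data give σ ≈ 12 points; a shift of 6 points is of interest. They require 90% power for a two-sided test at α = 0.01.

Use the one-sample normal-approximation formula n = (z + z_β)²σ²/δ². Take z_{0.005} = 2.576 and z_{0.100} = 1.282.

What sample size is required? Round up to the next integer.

n = (z_{α/2} + z_β)² · σ² / δ²
  = (2.576 + 1.282)² · 12² / 6²
  = 14.8842 · 144 / 36
  = 59.54
Round up → n = 60.

n = 60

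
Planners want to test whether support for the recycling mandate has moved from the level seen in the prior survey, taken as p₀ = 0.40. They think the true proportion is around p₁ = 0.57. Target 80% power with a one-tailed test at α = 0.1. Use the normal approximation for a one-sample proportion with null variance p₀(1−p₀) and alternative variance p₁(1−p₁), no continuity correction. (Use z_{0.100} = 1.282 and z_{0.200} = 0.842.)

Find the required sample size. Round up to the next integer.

n = [z_α·√(p₀q₀) + z_β·√(p₁q₁)]² / (p₁ − p₀)²
  = [1.282·√(0.40·0.60) + 0.842·√(0.57·0.43)]² / (0.17)²
  = [1.282·0.4899 + 0.842·0.4951]² / 0.0289
  = [1.0449]² / 0.0289
  = 37.78
Round up → n = 38.

n = 38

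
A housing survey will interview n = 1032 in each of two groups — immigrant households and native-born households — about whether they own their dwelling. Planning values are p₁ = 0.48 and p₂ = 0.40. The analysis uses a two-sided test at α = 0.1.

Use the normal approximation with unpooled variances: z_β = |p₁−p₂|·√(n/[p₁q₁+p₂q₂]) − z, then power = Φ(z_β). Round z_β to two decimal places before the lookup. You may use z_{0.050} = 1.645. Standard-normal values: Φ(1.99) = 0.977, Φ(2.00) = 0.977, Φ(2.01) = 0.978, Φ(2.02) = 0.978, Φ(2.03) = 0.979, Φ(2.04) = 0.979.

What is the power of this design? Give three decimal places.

Power ≈ 0.979

z_β = |p₁−p₂|·√(n/[p₁q₁+p₂q₂]) − z_{α/2}
    = 0.08 · √(1032/0.4896) − 1.645
    = 0.08 · 45.9113 − 1.645
    = 3.6729 − 1.645 = 2.0279 → 2.03
Power = Φ(2.03) = 0.979.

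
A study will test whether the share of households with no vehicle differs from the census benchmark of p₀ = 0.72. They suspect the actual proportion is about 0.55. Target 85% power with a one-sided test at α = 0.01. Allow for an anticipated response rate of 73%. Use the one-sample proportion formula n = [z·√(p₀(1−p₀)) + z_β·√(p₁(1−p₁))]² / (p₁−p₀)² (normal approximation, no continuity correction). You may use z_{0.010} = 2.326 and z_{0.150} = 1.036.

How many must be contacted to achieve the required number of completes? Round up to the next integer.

n = [z_α·√(p₀q₀) + z_β·√(p₁q₁)]² / (p₁ − p₀)²
  = [2.326·√(0.72·0.28) + 1.036·√(0.55·0.45)]² / (-0.17)²
  = [2.326·0.4490 + 1.036·0.4975]² / 0.0289
  = [1.5598]² / 0.0289
  = 84.18
Adjust for 73% response: 84.18 / 0.73 = 115.32.
Round up → n = 116.

n = 116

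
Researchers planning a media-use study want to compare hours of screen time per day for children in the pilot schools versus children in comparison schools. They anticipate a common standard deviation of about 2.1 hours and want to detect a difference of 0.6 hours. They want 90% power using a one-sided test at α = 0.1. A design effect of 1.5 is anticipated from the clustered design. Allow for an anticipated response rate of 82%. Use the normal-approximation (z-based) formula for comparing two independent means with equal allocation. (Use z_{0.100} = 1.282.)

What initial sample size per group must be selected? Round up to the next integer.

n = (z_α + z_β)² · (σ₁² + σ₂²) / δ²
  = (1.282 + 1.282)² · (2·2.1² = 8.82) / 0.6²
  = 6.5741 · 8.82 / 0.36
  = 161.07
Design effect: 1.5 × 161.07 = 241.60.
Adjust for 82% response: 241.60 / 0.82 = 294.63.
Round up → n = 295 per group.

n = 295 per group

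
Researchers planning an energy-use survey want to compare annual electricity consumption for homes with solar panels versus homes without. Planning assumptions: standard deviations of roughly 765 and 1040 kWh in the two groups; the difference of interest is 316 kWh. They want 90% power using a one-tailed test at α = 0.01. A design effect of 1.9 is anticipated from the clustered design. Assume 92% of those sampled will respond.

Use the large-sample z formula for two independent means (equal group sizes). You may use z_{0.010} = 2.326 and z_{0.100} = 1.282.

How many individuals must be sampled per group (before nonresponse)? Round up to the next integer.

n = (z_α + z_β)² · (σ₁² + σ₂²) / δ²
  = (2.326 + 1.282)² · (765² + 1040² = 1666825) / 316²
  = 13.0177 · 1666825 / 99856
  = 217.29
Design effect: 1.9 × 217.29 = 412.86.
Adjust for 92% response: 412.86 / 0.92 = 448.76.
Round up → n = 449 per group.

n = 449 per group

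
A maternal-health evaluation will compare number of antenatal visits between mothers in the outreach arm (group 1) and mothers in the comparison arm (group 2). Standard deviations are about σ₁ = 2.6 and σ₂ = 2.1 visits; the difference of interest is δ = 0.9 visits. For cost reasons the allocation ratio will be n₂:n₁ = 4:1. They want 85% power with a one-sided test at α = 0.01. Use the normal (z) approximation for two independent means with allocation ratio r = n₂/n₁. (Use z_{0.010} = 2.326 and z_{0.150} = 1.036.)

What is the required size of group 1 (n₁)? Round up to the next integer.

n₁ = (z_α + z_β)² · (σ₁² + σ₂²/r) / δ²
   = (2.326 + 1.036)² · (2.6² + 2.1²/4) / 0.9²
   = 11.3030 · (6.76 + 1.1025) / 0.81
   = 11.3030 · 7.8625 / 0.81
   = 109.72
Round up → n₁ = 110; n₂ = r·n₁ = 4 × 110 = 440.

n₁ = 110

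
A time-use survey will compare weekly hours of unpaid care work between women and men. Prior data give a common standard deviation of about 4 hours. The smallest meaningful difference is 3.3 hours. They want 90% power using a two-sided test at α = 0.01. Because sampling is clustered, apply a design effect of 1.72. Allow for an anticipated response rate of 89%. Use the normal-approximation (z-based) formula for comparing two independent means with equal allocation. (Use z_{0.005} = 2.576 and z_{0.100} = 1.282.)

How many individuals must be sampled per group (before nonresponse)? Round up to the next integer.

n = 85 per group

n = (z_{α/2} + z_β)² · (σ₁² + σ₂²) / δ²
  = (2.576 + 1.282)² · (2·4² = 32) / 3.3²
  = 14.8842 · 32 / 10.89
  = 43.74
Design effect: 1.72 × 43.74 = 75.23.
Adjust for 89% response: 75.23 / 0.89 = 84.52.
Round up → n = 85 per group.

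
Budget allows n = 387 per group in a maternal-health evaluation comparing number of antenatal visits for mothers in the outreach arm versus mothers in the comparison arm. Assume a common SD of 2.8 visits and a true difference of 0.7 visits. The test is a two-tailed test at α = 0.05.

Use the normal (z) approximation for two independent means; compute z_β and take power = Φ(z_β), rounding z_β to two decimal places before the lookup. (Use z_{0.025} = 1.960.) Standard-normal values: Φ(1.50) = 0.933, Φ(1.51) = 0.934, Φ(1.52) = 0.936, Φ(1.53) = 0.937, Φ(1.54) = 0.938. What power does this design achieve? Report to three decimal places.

z_β = δ·√(n/(σ₁²+σ₂²)) − z_{α/2}
    = 0.7 · √(387/15.68) − 1.960
    = 0.7 · 4.96801 − 1.960
    = 3.4776 − 1.960 = 1.5176 → 1.52
Power = Φ(1.52) = 0.936.

Power ≈ 0.936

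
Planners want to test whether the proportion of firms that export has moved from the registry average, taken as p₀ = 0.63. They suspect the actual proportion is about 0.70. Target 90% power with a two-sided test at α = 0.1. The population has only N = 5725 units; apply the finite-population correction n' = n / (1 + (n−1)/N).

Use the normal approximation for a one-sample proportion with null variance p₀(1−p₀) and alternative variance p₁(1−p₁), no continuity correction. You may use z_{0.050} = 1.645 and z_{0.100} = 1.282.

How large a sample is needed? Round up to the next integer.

n = [z_{α/2}·√(p₀q₀) + z_β·√(p₁q₁)]² / (p₁ − p₀)²
  = [1.645·√(0.63·0.37) + 1.282·√(0.70·0.30)]² / (0.07)²
  = [1.645·0.4828 + 1.282·0.4583]² / 0.0049
  = [1.3817]² / 0.0049
  = 389.61
Finite-population correction (N = 5725): 389.61 / (1 + (389.61 − 1)/5725) = 364.85.
Round up → n = 365.

n = 365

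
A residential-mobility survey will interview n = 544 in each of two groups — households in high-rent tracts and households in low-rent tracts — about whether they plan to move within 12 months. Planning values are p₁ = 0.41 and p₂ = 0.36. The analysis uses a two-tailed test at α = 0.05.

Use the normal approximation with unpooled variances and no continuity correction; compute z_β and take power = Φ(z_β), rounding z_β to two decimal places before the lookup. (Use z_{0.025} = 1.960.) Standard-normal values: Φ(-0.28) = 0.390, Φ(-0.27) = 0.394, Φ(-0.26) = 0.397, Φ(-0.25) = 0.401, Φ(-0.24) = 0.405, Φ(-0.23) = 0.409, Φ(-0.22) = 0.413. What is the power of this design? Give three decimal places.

Power ≈ 0.397

z_β = |p₁−p₂|·√(n/[p₁q₁+p₂q₂]) − z_{α/2}
    = 0.05 · √(544/0.4723) − 1.960
    = 0.05 · 33.9383 − 1.960
    = 1.6969 − 1.960 = -0.2631 → -0.26
Power = Φ(-0.26) = 0.397.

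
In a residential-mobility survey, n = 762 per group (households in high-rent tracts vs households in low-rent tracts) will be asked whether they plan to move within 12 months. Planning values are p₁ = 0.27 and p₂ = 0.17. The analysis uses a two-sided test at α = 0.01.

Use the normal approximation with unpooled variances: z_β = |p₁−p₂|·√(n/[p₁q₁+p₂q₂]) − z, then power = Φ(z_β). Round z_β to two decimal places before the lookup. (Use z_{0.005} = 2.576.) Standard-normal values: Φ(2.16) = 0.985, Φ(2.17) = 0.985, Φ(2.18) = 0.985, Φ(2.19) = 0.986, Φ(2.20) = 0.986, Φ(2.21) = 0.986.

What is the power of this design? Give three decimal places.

Power ≈ 0.985

z_β = |p₁−p₂|·√(n/[p₁q₁+p₂q₂]) − z_{α/2}
    = 0.10 · √(762/0.3382) − 2.576
    = 0.10 · 47.4669 − 2.576
    = 4.7467 − 2.576 = 2.1707 → 2.17
Power = Φ(2.17) = 0.985.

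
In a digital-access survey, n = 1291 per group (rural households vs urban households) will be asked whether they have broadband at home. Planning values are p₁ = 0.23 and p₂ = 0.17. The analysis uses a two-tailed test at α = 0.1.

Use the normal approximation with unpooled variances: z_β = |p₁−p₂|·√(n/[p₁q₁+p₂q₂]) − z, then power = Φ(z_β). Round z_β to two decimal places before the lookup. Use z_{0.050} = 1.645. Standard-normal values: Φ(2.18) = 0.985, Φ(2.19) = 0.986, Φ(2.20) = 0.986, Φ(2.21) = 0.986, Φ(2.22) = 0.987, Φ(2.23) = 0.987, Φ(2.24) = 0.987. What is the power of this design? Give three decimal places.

Power ≈ 0.985

z_β = |p₁−p₂|·√(n/[p₁q₁+p₂q₂]) − z_{α/2}
    = 0.06 · √(1291/0.3182) − 1.645
    = 0.06 · 63.6961 − 1.645
    = 3.8218 − 1.645 = 2.1768 → 2.18
Power = Φ(2.18) = 0.985.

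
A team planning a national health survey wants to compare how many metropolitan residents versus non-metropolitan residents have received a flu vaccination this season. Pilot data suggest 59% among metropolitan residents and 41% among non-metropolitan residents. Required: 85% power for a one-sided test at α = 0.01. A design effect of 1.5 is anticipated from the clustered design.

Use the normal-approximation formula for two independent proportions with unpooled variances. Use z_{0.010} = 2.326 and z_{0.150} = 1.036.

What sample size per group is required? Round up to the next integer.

n = (z_α + z_β)² · [p₁(1−p₁) + p₂(1−p₂)] / (p₁ − p₂)²
  = (2.326 + 1.036)² · (0.59·0.41 + 0.41·0.59) / (0.18)²
  = (3.362)² · (0.2419 + 0.2419) / 0.0324
  = 11.3030 · 0.4838 / 0.0324
  = 168.78
Design effect: 1.5 × 168.78 = 253.17.
Round up → n = 254 per group.

n = 254 per group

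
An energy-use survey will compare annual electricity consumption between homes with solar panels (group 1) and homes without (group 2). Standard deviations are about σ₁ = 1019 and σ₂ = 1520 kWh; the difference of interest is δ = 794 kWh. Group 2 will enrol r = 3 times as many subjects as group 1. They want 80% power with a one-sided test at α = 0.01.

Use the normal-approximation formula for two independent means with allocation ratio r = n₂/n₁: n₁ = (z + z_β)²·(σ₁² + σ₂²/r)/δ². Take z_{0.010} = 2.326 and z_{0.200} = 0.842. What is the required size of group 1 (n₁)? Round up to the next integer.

n₁ = (z_α + z_β)² · (σ₁² + σ₂²/r) / δ²
   = (2.326 + 0.842)² · (1019² + 1520²/3) / 794²
   = 10.0362 · (1038361 + 770133.3) / 630436
   = 10.0362 · 1808494.3 / 630436
   = 28.79
Round up → n₁ = 29; n₂ = r·n₁ = 3 × 29 = 87.

n₁ = 29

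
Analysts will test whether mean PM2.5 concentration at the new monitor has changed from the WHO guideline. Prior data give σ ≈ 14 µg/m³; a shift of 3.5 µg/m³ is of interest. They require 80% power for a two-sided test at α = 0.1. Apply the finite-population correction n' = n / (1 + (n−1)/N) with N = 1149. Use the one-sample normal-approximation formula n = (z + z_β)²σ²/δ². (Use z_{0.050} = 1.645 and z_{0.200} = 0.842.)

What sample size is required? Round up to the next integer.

n = (z_{α/2} + z_β)² · σ² / δ²
  = (1.645 + 0.842)² · 14² / 3.5²
  = 6.1852 · 196 / 12.25
  = 98.96
Finite-population correction (N = 1149): 98.96 / (1 + (98.96 − 1)/1149) = 91.19.
Round up → n = 92.

n = 92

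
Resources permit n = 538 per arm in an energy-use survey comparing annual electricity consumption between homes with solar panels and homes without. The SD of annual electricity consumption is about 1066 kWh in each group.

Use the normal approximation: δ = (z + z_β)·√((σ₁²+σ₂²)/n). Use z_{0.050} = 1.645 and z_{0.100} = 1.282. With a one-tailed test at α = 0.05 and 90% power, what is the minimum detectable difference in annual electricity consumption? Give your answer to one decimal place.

δ = (z_α + z_β) · √((σ₁²+σ₂²)/n)
  = (1.645 + 1.282) · √(2272712/538)
  = 2.927 · √4224.4
  = 2.927 · 64.9952
  = 190.2409

Minimum detectable difference ≈ 190.2 kWh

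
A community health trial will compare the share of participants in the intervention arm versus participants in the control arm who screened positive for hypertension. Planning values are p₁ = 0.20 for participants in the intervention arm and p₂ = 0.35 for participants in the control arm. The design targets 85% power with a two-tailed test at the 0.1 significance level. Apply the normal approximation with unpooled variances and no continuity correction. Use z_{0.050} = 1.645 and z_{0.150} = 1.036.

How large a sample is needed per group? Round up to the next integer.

n = (z_{α/2} + z_β)² · [p₁(1−p₁) + p₂(1−p₂)] / (p₁ − p₂)²
  = (1.645 + 1.036)² · (0.20·0.80 + 0.35·0.65) / (-0.15)²
  = (2.681)² · (0.1600 + 0.2275) / 0.0225
  = 7.1878 · 0.3875 / 0.0225
  = 123.79
Round up → n = 124 per group.

n = 124 per group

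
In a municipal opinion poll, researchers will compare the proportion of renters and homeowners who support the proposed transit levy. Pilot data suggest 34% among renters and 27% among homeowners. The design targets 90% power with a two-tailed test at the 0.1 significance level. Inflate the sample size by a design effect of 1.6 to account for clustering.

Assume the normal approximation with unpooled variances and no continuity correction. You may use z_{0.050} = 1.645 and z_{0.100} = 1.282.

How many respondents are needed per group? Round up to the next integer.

n = (z_{α/2} + z_β)² · [p₁(1−p₁) + p₂(1−p₂)] / (p₁ − p₂)²
  = (1.645 + 1.282)² · (0.34·0.66 + 0.27·0.73) / (0.07)²
  = (2.927)² · (0.2244 + 0.1971) / 0.0049
  = 8.5673 · 0.4215 / 0.0049
  = 736.97
Design effect: 1.6 × 736.97 = 1179.14.
Round up → n = 1180 per group.

n = 1180 per group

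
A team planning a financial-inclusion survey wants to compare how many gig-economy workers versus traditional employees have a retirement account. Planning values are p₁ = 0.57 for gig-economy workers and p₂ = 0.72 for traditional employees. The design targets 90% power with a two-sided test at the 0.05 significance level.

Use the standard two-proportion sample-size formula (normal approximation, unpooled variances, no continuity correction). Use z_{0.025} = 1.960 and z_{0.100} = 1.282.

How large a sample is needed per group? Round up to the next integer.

n = 209 per group

n = (z_{α/2} + z_β)² · [p₁(1−p₁) + p₂(1−p₂)] / (p₁ − p₂)²
  = (1.960 + 1.282)² · (0.57·0.43 + 0.72·0.28) / (-0.15)²
  = (3.242)² · (0.2451 + 0.2016) / 0.0225
  = 10.5106 · 0.4467 / 0.0225
  = 208.67
Round up → n = 209 per group.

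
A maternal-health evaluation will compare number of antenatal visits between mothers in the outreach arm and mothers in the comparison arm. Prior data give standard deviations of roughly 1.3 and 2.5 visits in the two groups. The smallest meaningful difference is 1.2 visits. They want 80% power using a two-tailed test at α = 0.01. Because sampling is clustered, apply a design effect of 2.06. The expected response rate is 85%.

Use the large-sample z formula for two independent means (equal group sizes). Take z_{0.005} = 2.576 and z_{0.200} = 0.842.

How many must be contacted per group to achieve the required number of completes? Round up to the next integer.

n = (z_{α/2} + z_β)² · (σ₁² + σ₂²) / δ²
  = (2.576 + 0.842)² · (1.3² + 2.5² = 7.94) / 1.2²
  = 11.6827 · 7.94 / 1.44
  = 64.42
Design effect: 2.06 × 64.42 = 132.70.
Adjust for 85% response: 132.70 / 0.85 = 156.12.
Round up → n = 157 per group.

n = 157 per group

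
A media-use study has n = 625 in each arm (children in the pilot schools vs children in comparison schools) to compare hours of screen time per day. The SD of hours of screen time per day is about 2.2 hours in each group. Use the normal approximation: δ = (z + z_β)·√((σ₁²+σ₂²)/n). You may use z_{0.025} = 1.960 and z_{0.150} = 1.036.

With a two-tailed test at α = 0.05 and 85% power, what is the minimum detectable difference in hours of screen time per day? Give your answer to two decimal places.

Minimum detectable difference ≈ 0.37 hours

δ = (z_{α/2} + z_β) · √((σ₁²+σ₂²)/n)
  = (1.960 + 1.036) · √(9.68/625)
  = 2.996 · √0.01549
  = 2.996 · 0.1245
  = 0.3729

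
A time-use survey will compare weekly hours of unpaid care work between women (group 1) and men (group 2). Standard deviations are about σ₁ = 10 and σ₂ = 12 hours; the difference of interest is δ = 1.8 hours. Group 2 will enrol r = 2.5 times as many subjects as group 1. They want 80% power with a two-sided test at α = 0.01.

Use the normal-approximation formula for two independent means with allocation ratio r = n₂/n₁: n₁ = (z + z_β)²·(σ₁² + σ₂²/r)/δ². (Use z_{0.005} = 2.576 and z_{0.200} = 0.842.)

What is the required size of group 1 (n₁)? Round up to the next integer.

n₁ = 569

n₁ = (z_{α/2} + z_β)² · (σ₁² + σ₂²/r) / δ²
   = (2.576 + 0.842)² · (10² + 12²/2.5) / 1.8²
   = 11.6827 · (100 + 57.6) / 3.24
   = 11.6827 · 157.6 / 3.24
   = 568.27
Round up → n₁ = 569; n₂ = r·n₁ = 2.5 × 569 = 1423.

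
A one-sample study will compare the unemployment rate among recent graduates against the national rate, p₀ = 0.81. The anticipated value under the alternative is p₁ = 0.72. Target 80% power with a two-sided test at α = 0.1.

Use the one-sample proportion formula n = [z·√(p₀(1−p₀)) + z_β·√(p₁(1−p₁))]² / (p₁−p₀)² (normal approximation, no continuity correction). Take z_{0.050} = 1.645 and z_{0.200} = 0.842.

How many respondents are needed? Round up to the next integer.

n = [z_{α/2}·√(p₀q₀) + z_β·√(p₁q₁)]² / (p₁ − p₀)²
  = [1.645·√(0.81·0.19) + 0.842·√(0.72·0.28)]² / (-0.09)²
  = [1.645·0.3923 + 0.842·0.4490]² / 0.0081
  = [1.0234]² / 0.0081
  = 129.30
Round up → n = 130.

n = 130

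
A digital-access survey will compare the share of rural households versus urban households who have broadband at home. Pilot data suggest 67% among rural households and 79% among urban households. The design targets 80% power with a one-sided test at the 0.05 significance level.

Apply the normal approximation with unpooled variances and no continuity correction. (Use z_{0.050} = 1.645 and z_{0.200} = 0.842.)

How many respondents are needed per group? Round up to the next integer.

n = 167 per group

n = (z_α + z_β)² · [p₁(1−p₁) + p₂(1−p₂)] / (p₁ − p₂)²
  = (1.645 + 0.842)² · (0.67·0.33 + 0.79·0.21) / (-0.12)²
  = (2.487)² · (0.2211 + 0.1659) / 0.0144
  = 6.1852 · 0.3870 / 0.0144
  = 166.23
Round up → n = 167 per group.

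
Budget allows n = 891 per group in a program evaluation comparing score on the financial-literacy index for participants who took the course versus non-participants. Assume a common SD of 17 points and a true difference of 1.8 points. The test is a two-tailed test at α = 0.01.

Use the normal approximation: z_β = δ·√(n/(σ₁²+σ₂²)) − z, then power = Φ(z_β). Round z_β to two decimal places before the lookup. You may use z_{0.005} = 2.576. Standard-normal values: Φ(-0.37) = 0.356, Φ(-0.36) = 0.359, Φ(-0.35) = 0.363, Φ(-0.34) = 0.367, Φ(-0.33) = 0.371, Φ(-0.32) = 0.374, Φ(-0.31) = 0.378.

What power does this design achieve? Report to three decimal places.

z_β = δ·√(n/(σ₁²+σ₂²)) − z_{α/2}
    = 1.8 · √(891/578) − 2.576
    = 1.8 · 1.24158 − 2.576
    = 2.2348 − 2.576 = -0.3412 → -0.34
Power = Φ(-0.34) = 0.367.

Power ≈ 0.367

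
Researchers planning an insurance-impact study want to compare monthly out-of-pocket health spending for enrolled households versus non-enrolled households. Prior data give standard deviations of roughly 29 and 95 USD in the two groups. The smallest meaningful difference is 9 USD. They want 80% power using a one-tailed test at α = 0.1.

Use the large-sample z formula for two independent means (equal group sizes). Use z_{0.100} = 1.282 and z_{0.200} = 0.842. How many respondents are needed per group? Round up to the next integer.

n = 550 per group

n = (z_α + z_β)² · (σ₁² + σ₂²) / δ²
  = (1.282 + 0.842)² · (29² + 95² = 9866) / 9²
  = 4.5114 · 9866 / 81
  = 549.50
Round up → n = 550 per group.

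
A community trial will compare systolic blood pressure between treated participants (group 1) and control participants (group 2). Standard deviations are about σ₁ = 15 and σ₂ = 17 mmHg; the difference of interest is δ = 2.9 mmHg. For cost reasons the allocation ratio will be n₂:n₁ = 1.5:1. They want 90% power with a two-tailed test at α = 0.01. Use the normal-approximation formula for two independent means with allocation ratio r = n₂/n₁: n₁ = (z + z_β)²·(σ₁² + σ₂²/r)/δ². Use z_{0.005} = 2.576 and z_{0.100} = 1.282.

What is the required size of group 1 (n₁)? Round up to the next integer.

n₁ = 740

n₁ = (z_{α/2} + z_β)² · (σ₁² + σ₂²/r) / δ²
   = (2.576 + 1.282)² · (15² + 17²/1.5) / 2.9²
   = 14.8842 · (225 + 192.6667) / 8.41
   = 14.8842 · 417.6667 / 8.41
   = 739.19
Round up → n₁ = 740; n₂ = r·n₁ = 1.5 × 740 = 1110.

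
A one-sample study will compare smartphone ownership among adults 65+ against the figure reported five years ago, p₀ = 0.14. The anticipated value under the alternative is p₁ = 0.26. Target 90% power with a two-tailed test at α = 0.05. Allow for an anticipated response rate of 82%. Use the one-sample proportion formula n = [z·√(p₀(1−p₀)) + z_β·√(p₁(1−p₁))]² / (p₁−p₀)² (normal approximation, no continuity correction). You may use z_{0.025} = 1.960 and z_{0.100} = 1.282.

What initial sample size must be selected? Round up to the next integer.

n = [z_{α/2}·√(p₀q₀) + z_β·√(p₁q₁)]² / (p₁ − p₀)²
  = [1.960·√(0.14·0.86) + 1.282·√(0.26·0.74)]² / (0.12)²
  = [1.960·0.3470 + 1.282·0.4386]² / 0.0144
  = [1.2424]² / 0.0144
  = 107.20
Adjust for 82% response: 107.20 / 0.82 = 130.73.
Round up → n = 131.

n = 131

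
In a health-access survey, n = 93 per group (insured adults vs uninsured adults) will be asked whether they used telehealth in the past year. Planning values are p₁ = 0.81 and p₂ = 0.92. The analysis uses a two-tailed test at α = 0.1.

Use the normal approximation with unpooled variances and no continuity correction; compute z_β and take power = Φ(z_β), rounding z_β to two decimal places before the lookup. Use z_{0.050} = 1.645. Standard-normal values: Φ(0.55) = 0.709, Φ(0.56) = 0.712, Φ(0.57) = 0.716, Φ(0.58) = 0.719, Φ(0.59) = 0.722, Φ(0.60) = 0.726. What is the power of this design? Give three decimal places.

z_β = |p₁−p₂|·√(n/[p₁q₁+p₂q₂]) − z_{α/2}
    = 0.11 · √(93/0.2275) − 1.645
    = 0.11 · 20.2186 − 1.645
    = 2.2240 − 1.645 = 0.5790 → 0.58
Power = Φ(0.58) = 0.719.

Power ≈ 0.719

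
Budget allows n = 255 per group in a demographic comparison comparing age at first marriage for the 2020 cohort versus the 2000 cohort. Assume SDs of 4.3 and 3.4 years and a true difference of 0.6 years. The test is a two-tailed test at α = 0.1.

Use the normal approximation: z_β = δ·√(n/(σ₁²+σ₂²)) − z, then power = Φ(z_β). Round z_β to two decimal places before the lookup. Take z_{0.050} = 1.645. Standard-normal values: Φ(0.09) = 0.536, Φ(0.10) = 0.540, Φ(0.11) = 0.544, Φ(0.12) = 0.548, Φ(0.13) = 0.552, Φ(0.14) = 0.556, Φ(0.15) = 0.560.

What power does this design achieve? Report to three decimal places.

Power ≈ 0.540

z_β = δ·√(n/(σ₁²+σ₂²)) − z_{α/2}
    = 0.6 · √(255/30.05) − 1.645
    = 0.6 · 2.91305 − 1.645
    = 1.7478 − 1.645 = 0.1028 → 0.10
Power = Φ(0.10) = 0.540.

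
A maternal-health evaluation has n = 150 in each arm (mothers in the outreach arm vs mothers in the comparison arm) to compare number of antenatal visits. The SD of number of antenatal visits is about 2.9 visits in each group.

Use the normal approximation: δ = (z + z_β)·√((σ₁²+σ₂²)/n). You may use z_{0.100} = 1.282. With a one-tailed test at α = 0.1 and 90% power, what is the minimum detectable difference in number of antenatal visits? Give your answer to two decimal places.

δ = (z_α + z_β) · √((σ₁²+σ₂²)/n)
  = (1.282 + 1.282) · √(16.82/150)
  = 2.564 · √0.11213
  = 2.564 · 0.3349
  = 0.8586

Minimum detectable difference ≈ 0.86 visits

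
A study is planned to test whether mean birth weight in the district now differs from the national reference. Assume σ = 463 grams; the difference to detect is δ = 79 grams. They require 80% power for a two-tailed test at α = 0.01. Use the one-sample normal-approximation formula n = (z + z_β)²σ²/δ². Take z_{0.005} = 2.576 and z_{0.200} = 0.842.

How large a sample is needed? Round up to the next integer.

n = (z_{α/2} + z_β)² · σ² / δ²
  = (2.576 + 0.842)² · 463² / 79²
  = 11.6827 · 214369 / 6241
  = 401.28
Round up → n = 402.

n = 402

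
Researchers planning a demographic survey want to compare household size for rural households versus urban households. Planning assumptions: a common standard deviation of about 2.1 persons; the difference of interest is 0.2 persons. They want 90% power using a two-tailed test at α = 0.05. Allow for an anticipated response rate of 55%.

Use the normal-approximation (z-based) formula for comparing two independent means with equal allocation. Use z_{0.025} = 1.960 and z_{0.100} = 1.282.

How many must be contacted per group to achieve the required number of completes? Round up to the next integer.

n = 4214 per group

n = (z_{α/2} + z_β)² · (σ₁² + σ₂²) / δ²
  = (1.960 + 1.282)² · (2·2.1² = 8.82) / 0.2²
  = 10.5106 · 8.82 / 0.04
  = 2317.58
Adjust for 55% response: 2317.58 / 0.55 = 4213.78.
Round up → n = 4214 per group.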